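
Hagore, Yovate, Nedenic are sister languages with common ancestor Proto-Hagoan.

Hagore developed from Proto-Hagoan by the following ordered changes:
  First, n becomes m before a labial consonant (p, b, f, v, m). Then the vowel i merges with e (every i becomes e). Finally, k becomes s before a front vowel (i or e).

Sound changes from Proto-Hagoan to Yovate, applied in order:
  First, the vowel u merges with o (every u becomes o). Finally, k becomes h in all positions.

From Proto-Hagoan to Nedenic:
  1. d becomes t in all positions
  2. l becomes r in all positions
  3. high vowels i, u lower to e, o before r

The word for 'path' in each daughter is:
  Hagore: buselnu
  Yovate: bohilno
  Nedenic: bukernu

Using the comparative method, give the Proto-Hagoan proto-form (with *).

Position 3: Hagore has s, Yovate has h, Nedenic has k. Nedenic preserves k here (none of its changes turn any other segment into k), so the proto-segment is *k.
Position 5: Hagore has l, Yovate has l, Nedenic has r. Hagore preserves l here (none of its changes turn any other segment into l), so the proto-segment is *l.
Position 7: Hagore has u, Yovate has o, Nedenic has u. Hagore preserves u here (none of its changes turn any other segment into u), so the proto-segment is *u.
Continuing position by position gives *bukilnu; check it forward:
Hagore: *bukilnu > bukelnu > buselnu  (by vowel merger, palatalisation)
Yovate: *bukilnu
  bukilnu → bokilno   [vowel merger]
  bokilno → bohilno   [unconditioned shift]
  giving Yovate bohilno.
Nedenic: start from *bukilnu.
  rule 1: no change — bukilnu
  rule 2 (unconditioned shift): bukilnu → bukirnu
  rule 3 (pre-rhotic lowering): bukirnu → bukernu
  ⇒ Nedenic bukernu
*bukilnu is the unique common source.

*bukilnu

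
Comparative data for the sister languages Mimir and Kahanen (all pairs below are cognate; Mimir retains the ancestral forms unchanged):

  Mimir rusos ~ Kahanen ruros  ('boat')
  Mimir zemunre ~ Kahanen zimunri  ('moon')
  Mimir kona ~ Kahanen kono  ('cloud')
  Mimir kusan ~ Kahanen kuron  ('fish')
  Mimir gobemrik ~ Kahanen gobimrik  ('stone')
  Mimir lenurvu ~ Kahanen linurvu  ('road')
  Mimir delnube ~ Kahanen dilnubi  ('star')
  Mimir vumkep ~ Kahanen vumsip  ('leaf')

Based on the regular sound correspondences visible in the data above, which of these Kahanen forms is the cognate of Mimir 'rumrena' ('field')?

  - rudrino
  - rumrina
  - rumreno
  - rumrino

lenurvu ~ linurvu — Mimir e corresponds to Kahanen i after a consonant, before a nasal.
kona ~ kono — Mimir a corresponds to Kahanen o word-finally.
Applying these to Mimir 'rumrena':
  rumrena → rumrina   (e→i after a consonant, before a nasal)
  rumrina → rumrino   (a→o word-finally)
So the Kahanen cognate is 'rumrino'.

rumrino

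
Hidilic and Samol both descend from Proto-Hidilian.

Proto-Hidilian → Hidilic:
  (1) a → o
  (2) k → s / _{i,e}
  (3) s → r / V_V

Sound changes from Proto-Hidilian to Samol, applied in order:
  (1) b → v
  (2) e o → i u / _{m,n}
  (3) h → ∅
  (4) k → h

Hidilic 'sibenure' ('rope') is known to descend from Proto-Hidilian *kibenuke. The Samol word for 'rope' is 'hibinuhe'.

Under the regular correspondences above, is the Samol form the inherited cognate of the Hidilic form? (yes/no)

no

Derive the expected Samol reflex of *kibenuke:
Samol: start from *kibenuke.
  rule 1 (unconditioned shift): kibenuke → kivenuke
  rule 2 (pre-nasal raising): kivenuke → kivinuke
  rule 3: no change — kivinuke
  rule 4 (unconditioned shift): kivinuke → hivinuhe
  ⇒ Samol hivinuhe
The regular Samol reflex would be 'hivinuhe', but the attested form is 'hibinuhe'. The correspondence is irregular, so they are not cognates (the Samol form has a different source).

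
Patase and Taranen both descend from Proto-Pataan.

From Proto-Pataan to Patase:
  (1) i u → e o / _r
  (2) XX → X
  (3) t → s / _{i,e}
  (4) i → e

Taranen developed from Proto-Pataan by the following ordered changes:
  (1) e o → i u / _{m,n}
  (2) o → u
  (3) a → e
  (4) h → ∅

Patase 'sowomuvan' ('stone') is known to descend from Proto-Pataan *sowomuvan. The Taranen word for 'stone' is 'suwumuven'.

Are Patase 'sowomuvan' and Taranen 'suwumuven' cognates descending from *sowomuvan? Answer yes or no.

yes

Derive the expected Taranen reflex of *sowomuvan:
Taranen: *sowomuvan
  sowomuvan → sowumuvan   [pre-nasal raising]
  sowumuvan → suwumuvan   [vowel merger]
  suwumuvan → suwumuven   [vowel merger]
  suwumuven (rule 4 does not apply)
  giving Taranen suwumuven.
Taranen 'suwumuven' matches the regular reflex exactly, so the pair is cognate.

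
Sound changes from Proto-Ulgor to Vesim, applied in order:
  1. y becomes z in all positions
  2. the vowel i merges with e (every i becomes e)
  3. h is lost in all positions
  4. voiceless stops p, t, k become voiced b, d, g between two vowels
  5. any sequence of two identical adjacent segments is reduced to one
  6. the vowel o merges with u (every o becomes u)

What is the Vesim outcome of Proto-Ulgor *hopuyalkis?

Vesim: *hopuyalkis
  hopuyalkis → hopuzalkis   [unconditioned shift]
  hopuzalkis → hopuzalkes   [vowel merger]
  hopuzalkes → opuzalkes   [h-loss]
  opuzalkes → obuzalkes   [intervocalic voicing]
  obuzalkes (rule 5 does not apply)
  obuzalkes → ubuzalkes   [vowel merger]
  giving Vesim ubuzalkes.

ubuzalkes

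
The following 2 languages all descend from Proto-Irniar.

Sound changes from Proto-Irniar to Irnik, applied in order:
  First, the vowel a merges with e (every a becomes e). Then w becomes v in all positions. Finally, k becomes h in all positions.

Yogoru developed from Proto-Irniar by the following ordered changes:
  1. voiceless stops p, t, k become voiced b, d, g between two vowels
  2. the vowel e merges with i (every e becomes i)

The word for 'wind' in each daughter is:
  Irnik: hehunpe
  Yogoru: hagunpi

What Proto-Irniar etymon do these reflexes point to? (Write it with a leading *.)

Position 2: Irnik has e, Yogoru has a. Yogoru preserves a here (none of its changes turn any other segment into a), so the proto-segment is *a.
Position 3: Irnik has h, Yogoru has g. Taking the neighbouring segments as reconstructed: Irnik h could go back to *k or *h; Yogoru g could go back to *k or *g — the one source consistent with every daughter is *k.
Verify the candidate proto-form against each daughter:
Irnik: *hakunpe > hekunpe > hehunpe  (by vowel merger, unconditioned shift)
Yogoru: *hakunpe > hagunpe > hagunpi  (by intervocalic voicing, vowel merger)
Only *hakunpe yields all of Irnik hehunpe, Yogoru hagunpi.

*hakunpe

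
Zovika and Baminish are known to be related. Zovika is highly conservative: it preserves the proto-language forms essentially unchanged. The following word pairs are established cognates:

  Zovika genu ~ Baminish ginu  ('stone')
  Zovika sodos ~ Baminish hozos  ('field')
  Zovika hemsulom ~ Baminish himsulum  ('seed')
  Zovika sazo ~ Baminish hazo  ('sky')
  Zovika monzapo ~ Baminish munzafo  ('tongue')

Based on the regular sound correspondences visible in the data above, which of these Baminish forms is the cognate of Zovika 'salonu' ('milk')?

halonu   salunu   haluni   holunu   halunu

halunu

sazo ~ hazo — Zovika s corresponds to Baminish h word-initially before a back vowel.
monzapo ~ munzafo — Zovika o corresponds to Baminish u after a consonant, before a nasal.
Applying these to Zovika 'salonu':
  salonu → halonu   (s→h word-initially before a back vowel)
  halonu → halunu   (o→u after a consonant, before a nasal)
So the Baminish cognate is 'halunu'.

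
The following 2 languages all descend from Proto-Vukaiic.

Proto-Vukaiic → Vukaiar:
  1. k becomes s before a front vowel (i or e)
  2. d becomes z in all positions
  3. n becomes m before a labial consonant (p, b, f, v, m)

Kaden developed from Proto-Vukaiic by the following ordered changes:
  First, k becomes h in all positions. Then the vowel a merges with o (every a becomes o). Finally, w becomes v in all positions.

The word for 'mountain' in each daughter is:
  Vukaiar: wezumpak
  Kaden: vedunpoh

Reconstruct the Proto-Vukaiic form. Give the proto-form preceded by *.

*wedunpak

Position 3: Vukaiar has z, Kaden has d. Kaden preserves d here (none of its changes turn any other segment into d), so the proto-segment is *d.
Position 5: Vukaiar has m, Kaden has n. Kaden preserves n here (none of its changes turn any other segment into n), so the proto-segment is *n.
Position 8: Vukaiar has k, Kaden has h. Vukaiar preserves k here (none of its changes turn any other segment into k), so the proto-segment is *k.
Verify the candidate proto-form against each daughter:
Vukaiar: start from *wedunpak.
  rule 1: no change — wedunpak
  rule 2 (unconditioned shift): wedunpak → wezunpak
  rule 3 (nasal place assimilation): wezunpak → wezumpak
  ⇒ Vukaiar wezumpak
Kaden: *wedunpak > wedunpah > wedunpoh > vedunpoh  (by unconditioned shift, vowel merger, unconditioned shift)
*wedunpak is the unique common source.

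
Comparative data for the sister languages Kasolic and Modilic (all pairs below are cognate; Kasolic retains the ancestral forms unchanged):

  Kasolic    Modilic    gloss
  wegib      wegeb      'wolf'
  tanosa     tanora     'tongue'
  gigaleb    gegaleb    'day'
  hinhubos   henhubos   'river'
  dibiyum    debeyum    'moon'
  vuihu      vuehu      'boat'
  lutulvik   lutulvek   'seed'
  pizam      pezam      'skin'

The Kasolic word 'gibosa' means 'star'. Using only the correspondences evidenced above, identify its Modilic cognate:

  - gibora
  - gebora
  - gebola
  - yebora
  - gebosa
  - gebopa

wegib ~ wegeb, dibiyum ~ debeyum — Kasolic i corresponds to Modilic e after a consonant, before a labial obstruent.
tanosa ~ tanora — Kasolic s corresponds to Modilic r between vowels (before a back vowel).
Applying these to Kasolic 'gibosa':
  gibosa → gebosa   (i→e after a consonant, before a labial obstruent)
  gebosa → gebora   (s→r between vowels (before a back vowel))
So the Modilic cognate is 'gebora'.

gebora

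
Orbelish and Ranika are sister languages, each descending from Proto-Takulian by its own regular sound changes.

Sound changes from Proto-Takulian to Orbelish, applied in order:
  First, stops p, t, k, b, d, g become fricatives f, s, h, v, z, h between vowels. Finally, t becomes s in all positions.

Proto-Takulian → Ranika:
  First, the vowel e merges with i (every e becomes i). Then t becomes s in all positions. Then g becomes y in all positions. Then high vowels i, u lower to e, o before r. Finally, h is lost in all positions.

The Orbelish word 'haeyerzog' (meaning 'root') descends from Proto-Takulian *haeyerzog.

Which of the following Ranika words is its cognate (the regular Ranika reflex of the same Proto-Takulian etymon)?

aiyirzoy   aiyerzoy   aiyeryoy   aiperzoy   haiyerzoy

Ranika: *haeyerzog
  haeyerzog → haiyirzog   [vowel merger]
  haiyirzog (rule 2 does not apply)
  haiyirzog → haiyirzoy   [unconditioned shift]
  haiyirzoy → haiyerzoy   [pre-rhotic lowering]
  haiyerzoy → aiyerzoy   [h-loss]
  giving Ranika aiyerzoy.
Only 'aiyerzoy' matches the regular Ranika development of *haeyerzog.

aiyerzoy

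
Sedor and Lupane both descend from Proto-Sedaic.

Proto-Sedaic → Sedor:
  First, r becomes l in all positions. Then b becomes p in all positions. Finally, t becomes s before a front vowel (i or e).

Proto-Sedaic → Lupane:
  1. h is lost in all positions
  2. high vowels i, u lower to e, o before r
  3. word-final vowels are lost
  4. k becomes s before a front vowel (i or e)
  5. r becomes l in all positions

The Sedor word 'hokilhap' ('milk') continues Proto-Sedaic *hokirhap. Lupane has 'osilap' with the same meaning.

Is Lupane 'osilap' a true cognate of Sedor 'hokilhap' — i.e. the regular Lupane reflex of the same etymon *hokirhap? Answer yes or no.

no

Derive the expected Lupane reflex of *hokirhap:
Lupane: *hokirhap
  hokirhap → okirap   [h-loss]
  okirap → okerap   [pre-rhotic lowering]
  okerap (rule 3 does not apply)
  okerap → oserap   [palatalisation]
  oserap → oselap   [unconditioned shift]
  giving Lupane oselap.
The regular Lupane reflex would be 'oselap', but the attested form is 'osilap'. The correspondence is irregular, so they are not cognates (the Lupane form has a different source).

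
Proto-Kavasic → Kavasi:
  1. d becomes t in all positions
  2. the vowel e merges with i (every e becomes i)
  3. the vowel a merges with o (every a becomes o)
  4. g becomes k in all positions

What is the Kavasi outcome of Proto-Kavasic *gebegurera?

kibikuriro

Kavasi: start from *gebegurera.
  rule 1: no change — gebegurera
  rule 2 (vowel merger): gebegurera → gibigurira
  rule 3 (vowel merger): gibigurira → gibiguriro
  rule 4 (unconditioned shift): gibiguriro → kibikuriro
  ⇒ Kavasi kibikuriro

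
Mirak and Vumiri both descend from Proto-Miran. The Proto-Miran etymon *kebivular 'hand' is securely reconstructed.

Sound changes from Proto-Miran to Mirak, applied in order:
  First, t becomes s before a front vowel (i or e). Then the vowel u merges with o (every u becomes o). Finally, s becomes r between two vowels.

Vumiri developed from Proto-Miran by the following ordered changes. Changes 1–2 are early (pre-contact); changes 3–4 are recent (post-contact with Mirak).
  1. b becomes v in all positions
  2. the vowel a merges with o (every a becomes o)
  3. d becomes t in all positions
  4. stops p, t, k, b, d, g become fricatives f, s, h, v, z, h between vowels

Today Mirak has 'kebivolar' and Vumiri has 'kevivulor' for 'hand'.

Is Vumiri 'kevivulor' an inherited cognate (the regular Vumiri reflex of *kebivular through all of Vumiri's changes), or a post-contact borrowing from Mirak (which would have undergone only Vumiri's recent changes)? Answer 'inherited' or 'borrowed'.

If inherited, *kebivular would pass through all of Vumiri's changes:
Vumiri: *kebivular > kevivular > kevivulor  (by unconditioned shift, vowel merger)
If borrowed from Mirak 'kebivolar' after the early changes, it would undergo only the recent ones:
  rule 3 (unconditioned shift): no change (kebivolar)
  rule 4 (intervocalic lenition): kebivolar → kevivolar
  ⇒ as a loan: kevivolar
Vumiri 'kevivulor' matches the inherited outcome exactly, so it is an inherited cognate, not a loan.

inherited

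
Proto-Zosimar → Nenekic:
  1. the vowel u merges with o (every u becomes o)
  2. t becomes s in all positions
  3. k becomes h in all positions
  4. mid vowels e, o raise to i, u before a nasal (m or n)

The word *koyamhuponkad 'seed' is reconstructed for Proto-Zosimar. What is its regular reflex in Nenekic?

Nenekic: start from *koyamhuponkad.
  rule 1 (vowel merger): koyamhuponkad → koyamhoponkad
  rule 2: no change — koyamhoponkad
  rule 3 (unconditioned shift): koyamhoponkad → hoyamhoponhad
  rule 4 (pre-nasal raising): hoyamhoponhad → hoyamhopunhad
  ⇒ Nenekic hoyamhopunhad

hoyamhopunhad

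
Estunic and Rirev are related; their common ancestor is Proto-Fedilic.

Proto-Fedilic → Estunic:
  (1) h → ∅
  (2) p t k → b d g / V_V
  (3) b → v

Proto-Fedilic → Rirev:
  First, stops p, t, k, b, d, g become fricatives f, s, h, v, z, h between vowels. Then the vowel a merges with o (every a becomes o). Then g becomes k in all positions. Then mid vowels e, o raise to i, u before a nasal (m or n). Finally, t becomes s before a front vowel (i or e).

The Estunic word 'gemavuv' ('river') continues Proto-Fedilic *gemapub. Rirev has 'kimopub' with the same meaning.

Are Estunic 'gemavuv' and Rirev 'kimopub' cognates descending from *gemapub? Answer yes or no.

no

Derive the expected Rirev reflex of *gemapub:
Rirev: start from *gemapub.
  rule 1 (intervocalic lenition): gemapub → gemafub
  rule 2 (vowel merger): gemafub → gemofub
  rule 3 (unconditioned shift): gemofub → kemofub
  rule 4 (pre-nasal raising): kemofub → kimofub
  rule 5: no change — kimofub
  ⇒ Rirev kimofub
The regular Rirev reflex would be 'kimofub', but the attested form is 'kimopub'. The correspondence is irregular, so they are not cognates (the Rirev form has a different source).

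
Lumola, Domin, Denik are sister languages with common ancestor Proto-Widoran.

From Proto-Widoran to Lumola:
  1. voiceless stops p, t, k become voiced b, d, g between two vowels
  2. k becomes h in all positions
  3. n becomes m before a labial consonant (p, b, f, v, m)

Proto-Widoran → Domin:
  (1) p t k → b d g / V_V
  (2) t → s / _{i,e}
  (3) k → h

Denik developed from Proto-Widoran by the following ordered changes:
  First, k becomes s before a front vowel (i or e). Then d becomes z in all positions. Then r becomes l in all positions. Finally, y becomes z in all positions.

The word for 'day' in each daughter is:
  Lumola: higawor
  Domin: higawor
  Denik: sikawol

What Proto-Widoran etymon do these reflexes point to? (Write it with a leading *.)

Position 1: Lumola has h, Domin has h, Denik has s. Taking the neighbouring segments as reconstructed: Lumola h could go back to *k or *h; Domin h could go back to *k or *h; Denik s could go back to *k or *s — the one source consistent with every daughter is *k.
Position 7: Lumola has r, Domin has r, Denik has l. Lumola preserves r here (none of its changes turn any other segment into r), so the proto-segment is *r.
Position 3: Lumola has g, Domin has g, Denik has k. Denik preserves k here (none of its changes turn any other segment into k), so the proto-segment is *k.
This points to *kikawor. Verify forward in each daughter:
Lumola: *kikawor > kigawor > higawor  (by intervocalic voicing, unconditioned shift)
Domin: start from *kikawor.
  rule 1 (intervocalic voicing): kikawor → kigawor
  rule 2: no change — kigawor
  rule 3 (unconditioned shift): kigawor → higawor
  ⇒ Domin higawor
Denik: *kikawor > sikawor > sikawol  (by palatalisation, unconditioned shift)
*kikawor is the unique common source.

*kikawor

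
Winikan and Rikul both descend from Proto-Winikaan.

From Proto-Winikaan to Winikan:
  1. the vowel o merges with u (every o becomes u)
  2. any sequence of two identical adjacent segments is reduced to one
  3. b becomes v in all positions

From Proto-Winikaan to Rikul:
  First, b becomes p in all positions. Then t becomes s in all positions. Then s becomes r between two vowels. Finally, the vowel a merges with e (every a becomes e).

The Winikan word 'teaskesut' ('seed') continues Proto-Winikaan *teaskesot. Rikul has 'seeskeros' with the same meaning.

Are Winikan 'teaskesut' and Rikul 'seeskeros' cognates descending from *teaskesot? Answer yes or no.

yes

Derive the expected Rikul reflex of *teaskesot:
Rikul: *teaskesot
  teaskesot (rule 1 does not apply)
  teaskesot → seaskesos   [unconditioned shift]
  seaskesos → seaskeros   [rhotacism]
  seaskeros → seeskeros   [vowel merger]
  giving Rikul seeskeros.
Rikul 'seeskeros' matches the regular reflex exactly, so the pair is cognate.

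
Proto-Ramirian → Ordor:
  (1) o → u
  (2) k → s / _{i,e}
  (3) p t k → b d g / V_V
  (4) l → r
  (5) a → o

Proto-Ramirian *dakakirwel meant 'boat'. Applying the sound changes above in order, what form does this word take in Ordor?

Ordor: start from *dakakirwel.
  rule 1: no change — dakakirwel
  rule 2 (palatalisation): dakakirwel → dakasirwel
  rule 3 (intervocalic voicing): dakasirwel → dagasirwel
  rule 4 (unconditioned shift): dagasirwel → dagasirwer
  rule 5 (vowel merger): dagasirwer → dogosirwer
  ⇒ Ordor dogosirwer

dogosirwer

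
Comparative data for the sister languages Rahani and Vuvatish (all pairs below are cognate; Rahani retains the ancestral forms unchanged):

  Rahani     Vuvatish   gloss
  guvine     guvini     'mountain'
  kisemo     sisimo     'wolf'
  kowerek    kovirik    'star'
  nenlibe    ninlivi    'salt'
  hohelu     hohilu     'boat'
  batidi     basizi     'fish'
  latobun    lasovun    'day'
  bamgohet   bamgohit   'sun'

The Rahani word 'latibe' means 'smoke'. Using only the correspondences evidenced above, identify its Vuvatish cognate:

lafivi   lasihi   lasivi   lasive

batidi ~ basizi — Rahani t corresponds to Vuvatish s between vowels (before a front vowel).
nenlibe ~ ninlivi — Rahani b corresponds to Vuvatish v between vowels (before a front vowel).
guvine ~ guvini, nenlibe ~ ninlivi — Rahani e corresponds to Vuvatish i word-finally.
Applying these to Rahani 'latibe':
  latibe → lasibe   (t→s between vowels (before a front vowel))
  lasibe → lasive   (b→v between vowels (before a front vowel))
  lasive → lasivi   (e→i word-finally)
So the Vuvatish cognate is 'lasivi'.

lasivi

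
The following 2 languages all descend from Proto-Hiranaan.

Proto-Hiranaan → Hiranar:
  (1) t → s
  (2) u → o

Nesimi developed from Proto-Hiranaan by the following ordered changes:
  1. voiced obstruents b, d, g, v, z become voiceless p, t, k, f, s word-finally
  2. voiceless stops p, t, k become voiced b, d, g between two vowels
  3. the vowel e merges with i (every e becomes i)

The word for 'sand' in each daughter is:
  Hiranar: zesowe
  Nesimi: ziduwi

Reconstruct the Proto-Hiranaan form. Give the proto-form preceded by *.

*zetuwe

Position 4: Hiranar has o, Nesimi has u. Nesimi preserves u here (none of its changes turn any other segment into u), so the proto-segment is *u.
Position 2: Hiranar has e, Nesimi has i. Hiranar preserves e here (none of its changes turn any other segment into e), so the proto-segment is *e.
Position 6: Hiranar has e, Nesimi has i. Hiranar preserves e here (none of its changes turn any other segment into e), so the proto-segment is *e.
Verify the candidate proto-form against each daughter:
Hiranar: *zetuwe
  zetuwe → zesuwe   [unconditioned shift]
  zesuwe → zesowe   [vowel merger]
  giving Hiranar zesowe.
Nesimi: *zetuwe
  zetuwe (rule 1 does not apply)
  zetuwe → zeduwe   [intervocalic voicing]
  zeduwe → ziduwi   [vowel merger]
  giving Nesimi ziduwi.
No other proto-form is consistent with every reflex, so the reconstruction is *zetuwe.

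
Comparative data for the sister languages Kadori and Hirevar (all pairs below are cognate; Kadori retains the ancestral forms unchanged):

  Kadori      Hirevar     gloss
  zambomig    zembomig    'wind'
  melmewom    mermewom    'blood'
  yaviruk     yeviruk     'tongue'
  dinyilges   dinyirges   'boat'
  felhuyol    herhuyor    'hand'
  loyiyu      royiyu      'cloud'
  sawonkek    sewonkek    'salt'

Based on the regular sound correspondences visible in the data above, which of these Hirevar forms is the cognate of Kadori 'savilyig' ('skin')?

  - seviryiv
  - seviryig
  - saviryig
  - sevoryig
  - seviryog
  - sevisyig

yaviruk ~ yeviruk — Kadori a corresponds to Hirevar e after a consonant, before a labial obstruent.
dinyilges ~ dinyirges, felhuyol ~ herhuyor — Kadori l corresponds to Hirevar r after a vowel, before a consonant other than r, m, n, p, b, f, v.
Applying these to Kadori 'savilyig':
  savilyig → sevilyig   (a→e after a consonant, before a labial obstruent)
  sevilyig → seviryig   (l→r after a vowel, before a consonant other than r, m, n, p, b, f, v)
So the Hirevar cognate is 'seviryig'.

seviryig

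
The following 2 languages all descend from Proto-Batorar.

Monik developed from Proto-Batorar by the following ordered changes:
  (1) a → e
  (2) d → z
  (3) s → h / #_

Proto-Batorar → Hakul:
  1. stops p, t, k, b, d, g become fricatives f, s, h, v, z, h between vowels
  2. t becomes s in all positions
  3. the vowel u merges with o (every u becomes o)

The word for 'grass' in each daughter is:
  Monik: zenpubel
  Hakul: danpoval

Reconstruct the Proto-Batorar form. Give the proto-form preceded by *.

*danpubal

Position 5: Monik has u, Hakul has o. Monik preserves u here (none of its changes turn any other segment into u), so the proto-segment is *u.
Position 6: Monik has b, Hakul has v. Monik preserves b here (none of its changes turn any other segment into b), so the proto-segment is *b.
This points to *danpubal. Verify forward in each daughter:
Monik: *danpubal
  danpubal → denpubel   [vowel merger]
  denpubel → zenpubel   [unconditioned shift]
  zenpubel (rule 3 does not apply)
  giving Monik zenpubel.
Hakul: start from *danpubal.
  rule 1 (intervocalic lenition): danpubal → danpuval
  rule 2: no change — danpuval
  rule 3 (vowel merger): danpuval → danpoval
  ⇒ Hakul danpoval
*danpubal is the unique common source.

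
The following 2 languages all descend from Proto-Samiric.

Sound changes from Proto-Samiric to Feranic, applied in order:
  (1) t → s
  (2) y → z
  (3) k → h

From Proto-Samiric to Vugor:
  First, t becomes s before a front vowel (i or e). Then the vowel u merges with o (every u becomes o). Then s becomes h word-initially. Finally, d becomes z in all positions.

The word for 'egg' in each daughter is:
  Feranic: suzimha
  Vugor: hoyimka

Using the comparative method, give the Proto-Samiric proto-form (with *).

Position 6: Feranic has h, Vugor has k. Vugor preserves k here (none of its changes turn any other segment into k), so the proto-segment is *k.
Position 3: Feranic has z, Vugor has y. Vugor preserves y here (none of its changes turn any other segment into y), so the proto-segment is *y.
Verify the candidate proto-form against each daughter:
Feranic: *suyimka > suzimka > suzimha  (by unconditioned shift, unconditioned shift)
Vugor: start from *suyimka.
  rule 1: no change — suyimka
  rule 2 (vowel merger): suyimka → soyimka
  rule 3 (debuccalisation): soyimka → hoyimka
  rule 4: no change — hoyimka
  ⇒ Vugor hoyimka
*suyimka is the unique common source.

*suyimka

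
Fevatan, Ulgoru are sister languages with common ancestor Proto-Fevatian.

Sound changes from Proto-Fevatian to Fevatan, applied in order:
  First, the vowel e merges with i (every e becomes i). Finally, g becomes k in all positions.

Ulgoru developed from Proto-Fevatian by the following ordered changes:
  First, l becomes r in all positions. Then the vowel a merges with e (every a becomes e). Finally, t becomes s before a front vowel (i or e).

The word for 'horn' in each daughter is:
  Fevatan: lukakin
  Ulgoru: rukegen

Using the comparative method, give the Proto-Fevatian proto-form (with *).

Position 6: Fevatan has i, Ulgoru has e. Taking the neighbouring segments as reconstructed: Fevatan i could go back to *e or *i; Ulgoru e could go back to *a or *e — the one source consistent with every daughter is *e.
Position 4: Fevatan has a, Ulgoru has e. Fevatan preserves a here (none of its changes turn any other segment into a), so the proto-segment is *a.
This points to *lukagen. Verify forward in each daughter:
Fevatan: *lukagen > lukagin > lukakin  (by vowel merger, unconditioned shift)
Ulgoru: start from *lukagen.
  rule 1 (unconditioned shift): lukagen → rukagen
  rule 2 (vowel merger): rukagen → rukegen
  rule 3: no change — rukegen
  ⇒ Ulgoru rukegen
*lukagen is the unique common source.

*lukagen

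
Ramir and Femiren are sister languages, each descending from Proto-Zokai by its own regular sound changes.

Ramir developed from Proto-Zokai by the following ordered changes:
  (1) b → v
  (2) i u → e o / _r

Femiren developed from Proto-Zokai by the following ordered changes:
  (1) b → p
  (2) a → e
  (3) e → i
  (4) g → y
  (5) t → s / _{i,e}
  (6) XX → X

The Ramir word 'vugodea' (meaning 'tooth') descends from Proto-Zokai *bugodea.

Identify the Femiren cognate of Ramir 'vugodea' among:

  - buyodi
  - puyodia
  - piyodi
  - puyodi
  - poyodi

puyodi

Femiren: *bugodea
  bugodea → pugodea   [unconditioned shift]
  pugodea → pugodee   [vowel merger]
  pugodee → pugodii   [vowel merger]
  pugodii → puyodii   [unconditioned shift]
  puyodii (rule 5 does not apply)
  puyodii → puyodi   [degemination]
  giving Femiren puyodi.
Only 'puyodi' matches the regular Femiren development of *bugodea.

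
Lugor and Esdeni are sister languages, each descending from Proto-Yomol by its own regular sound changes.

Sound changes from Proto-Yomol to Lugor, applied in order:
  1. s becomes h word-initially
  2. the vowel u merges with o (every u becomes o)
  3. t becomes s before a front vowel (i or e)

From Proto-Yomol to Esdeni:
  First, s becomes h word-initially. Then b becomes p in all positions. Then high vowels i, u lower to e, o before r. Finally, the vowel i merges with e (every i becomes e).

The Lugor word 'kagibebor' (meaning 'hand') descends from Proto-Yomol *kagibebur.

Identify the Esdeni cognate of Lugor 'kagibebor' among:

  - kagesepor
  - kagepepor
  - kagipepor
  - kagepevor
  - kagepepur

Esdeni: start from *kagibebur.
  rule 1: no change — kagibebur
  rule 2 (unconditioned shift): kagibebur → kagipepur
  rule 3 (pre-rhotic lowering): kagipepur → kagipepor
  rule 4 (vowel merger): kagipepor → kagepepor
  ⇒ Esdeni kagepepor
The other candidates each miss or misapply at least one Esdeni change.

kagepepor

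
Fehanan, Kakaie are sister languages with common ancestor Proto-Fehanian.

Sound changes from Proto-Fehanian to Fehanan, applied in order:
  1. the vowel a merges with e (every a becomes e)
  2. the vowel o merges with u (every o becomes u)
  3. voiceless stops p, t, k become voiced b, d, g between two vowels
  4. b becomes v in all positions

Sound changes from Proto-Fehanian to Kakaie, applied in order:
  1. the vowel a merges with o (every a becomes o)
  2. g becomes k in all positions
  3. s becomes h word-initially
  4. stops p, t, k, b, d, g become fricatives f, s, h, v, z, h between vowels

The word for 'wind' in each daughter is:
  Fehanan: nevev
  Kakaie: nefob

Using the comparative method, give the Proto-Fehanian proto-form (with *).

Position 4: Fehanan has e, Kakaie has o. Taking the neighbouring segments as reconstructed: Fehanan e could go back to *a or *e; Kakaie o could go back to *a or *o — the one source consistent with every daughter is *a.
Position 3: Fehanan has v, Kakaie has f. Taking the neighbouring segments as reconstructed: Fehanan v could go back to *p or *b or *v; Kakaie f could go back to *p or *f — the one source consistent with every daughter is *p.
Position 5: Fehanan has v, Kakaie has b. Kakaie preserves b here (none of its changes turn any other segment into b), so the proto-segment is *b.
Verify the candidate proto-form against each daughter:
Fehanan: start from *nepab.
  rule 1 (vowel merger): nepab → nepeb
  rule 2: no change — nepeb
  rule 3 (intervocalic voicing): nepeb → nebeb
  rule 4 (unconditioned shift): nebeb → nevev
  ⇒ Fehanan nevev
Kakaie: *nepab
  nepab → nepob   [vowel merger]
  nepob (rule 2 does not apply)
  nepob (rule 3 does not apply)
  nepob → nefob   [intervocalic lenition]
  giving Kakaie nefob.
No other proto-form is consistent with every reflex, so the reconstruction is *nepab.

*nepab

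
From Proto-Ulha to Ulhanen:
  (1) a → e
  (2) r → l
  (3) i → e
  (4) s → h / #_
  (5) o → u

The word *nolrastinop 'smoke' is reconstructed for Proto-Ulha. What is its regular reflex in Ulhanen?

nullestenup

Ulhanen: *nolrastinop
  nolrastinop → nolrestinop   [vowel merger]
  nolrestinop → nollestinop   [unconditioned shift]
  nollestinop → nollestenop   [vowel merger]
  nollestenop (rule 4 does not apply)
  nollestenop → nullestenup   [vowel merger]
  giving Ulhanen nullestenup.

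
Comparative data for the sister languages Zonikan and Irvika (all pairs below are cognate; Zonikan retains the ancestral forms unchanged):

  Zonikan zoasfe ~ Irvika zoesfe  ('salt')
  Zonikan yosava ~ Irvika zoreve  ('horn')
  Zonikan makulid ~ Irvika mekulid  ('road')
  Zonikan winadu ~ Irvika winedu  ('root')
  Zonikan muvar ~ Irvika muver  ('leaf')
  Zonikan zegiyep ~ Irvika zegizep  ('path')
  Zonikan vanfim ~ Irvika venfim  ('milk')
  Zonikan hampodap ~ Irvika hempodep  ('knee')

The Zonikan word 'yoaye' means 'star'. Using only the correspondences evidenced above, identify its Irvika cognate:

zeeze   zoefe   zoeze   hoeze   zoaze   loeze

yosava ~ zoreve — Zonikan y corresponds to Irvika z word-initially before a back vowel.
zoasfe ~ zoesfe — Zonikan a corresponds to Irvika e after a vowel, before a consonant other than r, m, n, p, b, f, v.
zegiyep ~ zegizep — Zonikan y corresponds to Irvika z between vowels (before a front vowel).
Applying these to Zonikan 'yoaye':
  yoaye → zoaye   (y→z word-initially before a back vowel)
  zoaye → zoeye   (a→e after a vowel, before a consonant other than r, m, n, p, b, f, v)
  zoeye → zoeze   (y→z between vowels (before a front vowel))
So the Irvika cognate is 'zoeze'.

zoeze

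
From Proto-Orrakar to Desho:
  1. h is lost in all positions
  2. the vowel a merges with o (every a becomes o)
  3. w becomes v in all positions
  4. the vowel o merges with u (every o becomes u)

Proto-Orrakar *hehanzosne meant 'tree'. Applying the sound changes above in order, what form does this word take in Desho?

Desho: *hehanzosne
  hehanzosne → eanzosne   [h-loss]
  eanzosne → eonzosne   [vowel merger]
  eonzosne (rule 3 does not apply)
  eonzosne → eunzusne   [vowel merger]
  giving Desho eunzusne.

eunzusne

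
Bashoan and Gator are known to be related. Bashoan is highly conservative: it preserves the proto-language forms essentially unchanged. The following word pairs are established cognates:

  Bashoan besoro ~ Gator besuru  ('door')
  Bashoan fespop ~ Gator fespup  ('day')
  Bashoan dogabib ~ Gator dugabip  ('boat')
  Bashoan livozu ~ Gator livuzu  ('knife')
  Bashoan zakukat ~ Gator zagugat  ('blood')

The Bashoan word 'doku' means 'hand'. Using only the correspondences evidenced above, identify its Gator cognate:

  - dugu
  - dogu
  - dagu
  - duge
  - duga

dogabib ~ dugabip, livozu ~ livuzu — Bashoan o corresponds to Gator u after a consonant, before a consonant other than r, m, n, p, b, f, v.
zakukat ~ zagugat — Bashoan k corresponds to Gator g between vowels (before a back vowel).
Applying these to Bashoan 'doku':
  doku → duku   (o→u after a consonant, before a consonant other than r, m, n, p, b, f, v)
  duku → dugu   (k→g between vowels (before a back vowel))
So the Gator cognate is 'dugu'.

dugu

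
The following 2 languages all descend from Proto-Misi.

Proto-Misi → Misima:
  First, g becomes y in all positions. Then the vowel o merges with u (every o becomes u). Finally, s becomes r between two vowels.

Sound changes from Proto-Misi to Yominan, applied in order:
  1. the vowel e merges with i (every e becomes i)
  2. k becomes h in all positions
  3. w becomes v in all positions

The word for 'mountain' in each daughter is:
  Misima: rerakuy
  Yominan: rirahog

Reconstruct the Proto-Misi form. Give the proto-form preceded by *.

*rerakog

Position 5: Misima has k, Yominan has h. Misima preserves k here (none of its changes turn any other segment into k), so the proto-segment is *k.
Position 6: Misima has u, Yominan has o. Yominan preserves o here (none of its changes turn any other segment into o), so the proto-segment is *o.
Verify the candidate proto-form against each daughter:
Misima: *rerakog
  rerakog → rerakoy   [unconditioned shift]
  rerakoy → rerakuy   [vowel merger]
  rerakuy (rule 3 does not apply)
  giving Misima rerakuy.
Yominan: *rerakog
  rerakog → rirakog   [vowel merger]
  rirakog → rirahog   [unconditioned shift]
  rirahog (rule 3 does not apply)
  giving Yominan rirahog.
*rerakog is the unique common source.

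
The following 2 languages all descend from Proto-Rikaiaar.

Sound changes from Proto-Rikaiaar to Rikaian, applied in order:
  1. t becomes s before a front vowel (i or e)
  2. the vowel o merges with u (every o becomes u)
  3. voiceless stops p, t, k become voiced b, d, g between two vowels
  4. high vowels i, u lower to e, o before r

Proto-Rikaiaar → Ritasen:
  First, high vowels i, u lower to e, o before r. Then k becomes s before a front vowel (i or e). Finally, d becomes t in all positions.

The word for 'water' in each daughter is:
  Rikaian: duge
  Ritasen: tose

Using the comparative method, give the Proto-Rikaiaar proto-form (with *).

*doke

Position 1: Rikaian has d, Ritasen has t. Taking the neighbouring segments as reconstructed: Rikaian d can only go back to *d; Ritasen t could go back to *t or *d — the one source consistent with every daughter is *d.
Position 3: Rikaian has g, Ritasen has s. Taking the neighbouring segments as reconstructed: Rikaian g could go back to *k or *g; Ritasen s could go back to *k or *s — the one source consistent with every daughter is *k.
Verify the candidate proto-form against each daughter:
Rikaian: start from *doke.
  rule 1: no change — doke
  rule 2 (vowel merger): doke → duke
  rule 3 (intervocalic voicing): duke → duge
  rule 4: no change — duge
  ⇒ Rikaian duge
Ritasen: *doke > dose > tose  (by palatalisation, unconditioned shift)
*doke is the unique common source.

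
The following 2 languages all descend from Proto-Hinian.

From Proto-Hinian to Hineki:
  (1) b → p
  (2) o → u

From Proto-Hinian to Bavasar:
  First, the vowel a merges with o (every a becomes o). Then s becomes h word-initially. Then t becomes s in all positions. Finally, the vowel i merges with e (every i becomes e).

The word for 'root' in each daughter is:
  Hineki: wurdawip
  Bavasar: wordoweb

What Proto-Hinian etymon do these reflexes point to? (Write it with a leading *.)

*wordawib

Position 8: Hineki has p, Bavasar has b. Bavasar preserves b here (none of its changes turn any other segment into b), so the proto-segment is *b.
Position 2: Hineki has u, Bavasar has o. Taking the neighbouring segments as reconstructed: Hineki u could go back to *o or *u; Bavasar o could go back to *a or *o — the one source consistent with every daughter is *o.
Continuing position by position gives *wordawib; check it forward:
Hineki: start from *wordawib.
  rule 1 (unconditioned shift): wordawib → wordawip
  rule 2 (vowel merger): wordawip → wurdawip
  ⇒ Hineki wurdawip
Bavasar: start from *wordawib.
  rule 1 (vowel merger): wordawib → wordowib
  rule 2: no change — wordowib
  rule 3: no change — wordowib
  rule 4 (vowel merger): wordowib → wordoweb
  ⇒ Bavasar wordoweb
Only *wordawib yields all of Hineki wurdawip, Bavasar wordoweb.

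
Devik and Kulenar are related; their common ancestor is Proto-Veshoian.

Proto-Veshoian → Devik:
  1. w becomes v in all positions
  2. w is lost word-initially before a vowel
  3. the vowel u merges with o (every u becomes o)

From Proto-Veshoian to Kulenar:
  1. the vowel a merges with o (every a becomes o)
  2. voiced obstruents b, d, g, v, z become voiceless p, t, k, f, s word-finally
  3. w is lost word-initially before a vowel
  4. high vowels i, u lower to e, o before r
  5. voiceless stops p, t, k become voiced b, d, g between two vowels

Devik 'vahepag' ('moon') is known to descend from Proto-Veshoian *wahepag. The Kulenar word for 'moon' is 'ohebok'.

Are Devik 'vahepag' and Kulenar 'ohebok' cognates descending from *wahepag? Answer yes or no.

yes

Derive the expected Kulenar reflex of *wahepag:
Kulenar: *wahepag > wohepog > wohepok > ohepok > ohebok  (by vowel merger, final devoicing, glide loss, intervocalic voicing)
Kulenar 'ohebok' matches the regular reflex exactly, so the pair is cognate.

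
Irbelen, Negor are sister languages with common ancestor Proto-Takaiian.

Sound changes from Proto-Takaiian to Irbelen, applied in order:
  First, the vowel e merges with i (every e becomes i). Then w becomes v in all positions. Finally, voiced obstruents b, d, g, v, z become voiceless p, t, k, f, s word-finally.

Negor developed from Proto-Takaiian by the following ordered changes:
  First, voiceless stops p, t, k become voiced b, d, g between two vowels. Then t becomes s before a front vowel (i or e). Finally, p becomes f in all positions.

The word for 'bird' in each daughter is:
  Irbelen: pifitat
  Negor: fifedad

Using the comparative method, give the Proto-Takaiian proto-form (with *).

*pifetad

Position 5: Irbelen has t, Negor has d. Taking the neighbouring segments as reconstructed: Irbelen t can only go back to *t; Negor d could go back to *t or *d — the one source consistent with every daughter is *t.
Position 4: Irbelen has i, Negor has e. Negor preserves e here (none of its changes turn any other segment into e), so the proto-segment is *e.
Position 1: Irbelen has p, Negor has f. Taking the neighbouring segments as reconstructed: Irbelen p can only go back to *p; Negor f could go back to *p or *f — the one source consistent with every daughter is *p.
Continuing position by position gives *pifetad; check it forward:
Irbelen: *pifetad > pifitad > pifitat  (by vowel merger, final devoicing)
Negor: *pifetad
  pifetad → pifedad   [intervocalic voicing]
  pifedad (rule 2 does not apply)
  pifedad → fifedad   [unconditioned shift]
  giving Negor fifedad.
*pifetad is the unique common source.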